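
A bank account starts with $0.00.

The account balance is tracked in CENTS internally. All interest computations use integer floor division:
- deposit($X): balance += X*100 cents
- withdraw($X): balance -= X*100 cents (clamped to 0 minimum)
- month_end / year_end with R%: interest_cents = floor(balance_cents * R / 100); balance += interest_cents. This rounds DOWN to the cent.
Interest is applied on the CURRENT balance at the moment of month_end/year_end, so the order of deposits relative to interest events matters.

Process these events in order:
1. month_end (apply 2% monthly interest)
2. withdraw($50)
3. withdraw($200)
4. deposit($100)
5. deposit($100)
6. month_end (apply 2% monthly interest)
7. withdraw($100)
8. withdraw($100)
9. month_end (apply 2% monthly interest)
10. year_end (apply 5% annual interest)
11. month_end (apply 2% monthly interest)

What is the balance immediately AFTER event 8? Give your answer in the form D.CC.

After 1 (month_end (apply 2% monthly interest)): balance=$0.00 total_interest=$0.00
After 2 (withdraw($50)): balance=$0.00 total_interest=$0.00
After 3 (withdraw($200)): balance=$0.00 total_interest=$0.00
After 4 (deposit($100)): balance=$100.00 total_interest=$0.00
After 5 (deposit($100)): balance=$200.00 total_interest=$0.00
After 6 (month_end (apply 2% monthly interest)): balance=$204.00 total_interest=$4.00
After 7 (withdraw($100)): balance=$104.00 total_interest=$4.00
After 8 (withdraw($100)): balance=$4.00 total_interest=$4.00

Answer: 4.00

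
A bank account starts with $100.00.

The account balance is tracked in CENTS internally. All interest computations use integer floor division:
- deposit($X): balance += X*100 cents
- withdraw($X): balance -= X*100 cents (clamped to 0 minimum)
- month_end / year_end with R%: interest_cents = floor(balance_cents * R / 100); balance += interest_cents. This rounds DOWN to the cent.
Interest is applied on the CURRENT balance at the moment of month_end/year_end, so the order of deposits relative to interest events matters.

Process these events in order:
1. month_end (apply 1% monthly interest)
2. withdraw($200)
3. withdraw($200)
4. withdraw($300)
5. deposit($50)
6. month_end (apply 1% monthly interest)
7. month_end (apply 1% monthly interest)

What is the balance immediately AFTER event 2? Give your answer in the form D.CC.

After 1 (month_end (apply 1% monthly interest)): balance=$101.00 total_interest=$1.00
After 2 (withdraw($200)): balance=$0.00 total_interest=$1.00

Answer: 0.00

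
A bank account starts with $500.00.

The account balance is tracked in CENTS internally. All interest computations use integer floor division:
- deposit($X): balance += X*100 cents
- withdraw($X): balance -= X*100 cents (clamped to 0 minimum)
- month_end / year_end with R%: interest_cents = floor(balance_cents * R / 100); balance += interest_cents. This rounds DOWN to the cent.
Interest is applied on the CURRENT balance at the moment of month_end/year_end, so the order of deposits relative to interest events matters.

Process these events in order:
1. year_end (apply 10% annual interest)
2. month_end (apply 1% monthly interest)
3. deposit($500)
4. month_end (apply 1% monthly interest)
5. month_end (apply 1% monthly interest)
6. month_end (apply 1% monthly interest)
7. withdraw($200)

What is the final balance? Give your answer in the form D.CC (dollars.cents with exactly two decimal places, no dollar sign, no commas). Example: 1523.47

Answer: 887.47

Derivation:
After 1 (year_end (apply 10% annual interest)): balance=$550.00 total_interest=$50.00
After 2 (month_end (apply 1% monthly interest)): balance=$555.50 total_interest=$55.50
After 3 (deposit($500)): balance=$1055.50 total_interest=$55.50
After 4 (month_end (apply 1% monthly interest)): balance=$1066.05 total_interest=$66.05
After 5 (month_end (apply 1% monthly interest)): balance=$1076.71 total_interest=$76.71
After 6 (month_end (apply 1% monthly interest)): balance=$1087.47 total_interest=$87.47
After 7 (withdraw($200)): balance=$887.47 total_interest=$87.47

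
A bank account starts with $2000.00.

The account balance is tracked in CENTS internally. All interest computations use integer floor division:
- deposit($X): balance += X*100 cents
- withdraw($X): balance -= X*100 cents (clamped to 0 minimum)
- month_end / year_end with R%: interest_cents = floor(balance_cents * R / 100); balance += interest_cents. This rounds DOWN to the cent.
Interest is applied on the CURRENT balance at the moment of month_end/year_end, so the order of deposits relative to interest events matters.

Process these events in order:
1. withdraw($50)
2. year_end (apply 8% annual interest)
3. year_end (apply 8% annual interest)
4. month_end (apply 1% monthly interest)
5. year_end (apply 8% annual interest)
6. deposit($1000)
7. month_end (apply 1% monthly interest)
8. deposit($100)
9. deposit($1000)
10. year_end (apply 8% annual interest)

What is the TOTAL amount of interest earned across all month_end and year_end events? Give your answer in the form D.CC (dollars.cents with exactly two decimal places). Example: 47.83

After 1 (withdraw($50)): balance=$1950.00 total_interest=$0.00
After 2 (year_end (apply 8% annual interest)): balance=$2106.00 total_interest=$156.00
After 3 (year_end (apply 8% annual interest)): balance=$2274.48 total_interest=$324.48
After 4 (month_end (apply 1% monthly interest)): balance=$2297.22 total_interest=$347.22
After 5 (year_end (apply 8% annual interest)): balance=$2480.99 total_interest=$530.99
After 6 (deposit($1000)): balance=$3480.99 total_interest=$530.99
After 7 (month_end (apply 1% monthly interest)): balance=$3515.79 total_interest=$565.79
After 8 (deposit($100)): balance=$3615.79 total_interest=$565.79
After 9 (deposit($1000)): balance=$4615.79 total_interest=$565.79
After 10 (year_end (apply 8% annual interest)): balance=$4985.05 total_interest=$935.05

Answer: 935.05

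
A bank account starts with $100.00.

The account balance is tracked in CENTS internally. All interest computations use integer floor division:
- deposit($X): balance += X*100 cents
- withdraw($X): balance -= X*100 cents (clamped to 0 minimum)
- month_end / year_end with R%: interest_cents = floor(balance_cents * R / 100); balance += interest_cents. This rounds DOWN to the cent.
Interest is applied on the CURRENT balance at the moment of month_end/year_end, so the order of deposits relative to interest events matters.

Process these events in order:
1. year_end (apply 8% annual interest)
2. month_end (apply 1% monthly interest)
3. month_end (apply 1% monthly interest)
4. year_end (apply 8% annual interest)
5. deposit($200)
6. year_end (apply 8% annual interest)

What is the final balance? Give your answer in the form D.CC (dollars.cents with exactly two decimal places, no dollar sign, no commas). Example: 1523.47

Answer: 344.49

Derivation:
After 1 (year_end (apply 8% annual interest)): balance=$108.00 total_interest=$8.00
After 2 (month_end (apply 1% monthly interest)): balance=$109.08 total_interest=$9.08
After 3 (month_end (apply 1% monthly interest)): balance=$110.17 total_interest=$10.17
After 4 (year_end (apply 8% annual interest)): balance=$118.98 total_interest=$18.98
After 5 (deposit($200)): balance=$318.98 total_interest=$18.98
After 6 (year_end (apply 8% annual interest)): balance=$344.49 total_interest=$44.49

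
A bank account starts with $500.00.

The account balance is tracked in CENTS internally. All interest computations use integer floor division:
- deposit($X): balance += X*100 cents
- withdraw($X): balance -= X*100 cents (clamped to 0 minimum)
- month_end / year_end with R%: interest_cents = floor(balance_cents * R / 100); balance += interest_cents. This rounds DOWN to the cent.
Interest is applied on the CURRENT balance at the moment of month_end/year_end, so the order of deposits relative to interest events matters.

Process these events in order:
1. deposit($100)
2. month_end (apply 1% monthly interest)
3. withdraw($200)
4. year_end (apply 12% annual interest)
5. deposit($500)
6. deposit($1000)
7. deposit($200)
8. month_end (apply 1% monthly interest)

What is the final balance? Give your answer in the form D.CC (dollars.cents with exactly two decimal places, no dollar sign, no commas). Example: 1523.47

Answer: 2176.26

Derivation:
After 1 (deposit($100)): balance=$600.00 total_interest=$0.00
After 2 (month_end (apply 1% monthly interest)): balance=$606.00 total_interest=$6.00
After 3 (withdraw($200)): balance=$406.00 total_interest=$6.00
After 4 (year_end (apply 12% annual interest)): balance=$454.72 total_interest=$54.72
After 5 (deposit($500)): balance=$954.72 total_interest=$54.72
After 6 (deposit($1000)): balance=$1954.72 total_interest=$54.72
After 7 (deposit($200)): balance=$2154.72 total_interest=$54.72
After 8 (month_end (apply 1% monthly interest)): balance=$2176.26 total_interest=$76.26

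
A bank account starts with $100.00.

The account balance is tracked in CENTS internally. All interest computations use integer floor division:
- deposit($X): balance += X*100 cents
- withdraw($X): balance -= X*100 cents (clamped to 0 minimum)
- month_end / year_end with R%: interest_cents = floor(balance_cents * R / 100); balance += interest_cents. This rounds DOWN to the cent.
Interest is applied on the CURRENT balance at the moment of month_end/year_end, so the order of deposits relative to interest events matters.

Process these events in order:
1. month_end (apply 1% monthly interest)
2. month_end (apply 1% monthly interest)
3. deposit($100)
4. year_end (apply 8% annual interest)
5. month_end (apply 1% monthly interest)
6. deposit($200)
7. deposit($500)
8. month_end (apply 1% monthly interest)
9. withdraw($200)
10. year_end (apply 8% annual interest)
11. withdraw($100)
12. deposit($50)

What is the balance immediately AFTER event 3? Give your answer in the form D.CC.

After 1 (month_end (apply 1% monthly interest)): balance=$101.00 total_interest=$1.00
After 2 (month_end (apply 1% monthly interest)): balance=$102.01 total_interest=$2.01
After 3 (deposit($100)): balance=$202.01 total_interest=$2.01

Answer: 202.01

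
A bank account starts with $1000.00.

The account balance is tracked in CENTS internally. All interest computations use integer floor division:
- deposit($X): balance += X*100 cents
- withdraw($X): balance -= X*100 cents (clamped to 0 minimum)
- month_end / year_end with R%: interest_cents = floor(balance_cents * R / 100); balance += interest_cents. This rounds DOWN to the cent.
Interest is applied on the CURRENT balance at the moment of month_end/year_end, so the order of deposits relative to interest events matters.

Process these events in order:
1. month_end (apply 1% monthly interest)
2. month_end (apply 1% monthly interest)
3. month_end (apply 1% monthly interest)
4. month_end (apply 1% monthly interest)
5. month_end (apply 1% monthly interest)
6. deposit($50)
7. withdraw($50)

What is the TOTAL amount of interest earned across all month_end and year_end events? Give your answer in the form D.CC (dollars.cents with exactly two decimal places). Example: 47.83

After 1 (month_end (apply 1% monthly interest)): balance=$1010.00 total_interest=$10.00
After 2 (month_end (apply 1% monthly interest)): balance=$1020.10 total_interest=$20.10
After 3 (month_end (apply 1% monthly interest)): balance=$1030.30 total_interest=$30.30
After 4 (month_end (apply 1% monthly interest)): balance=$1040.60 total_interest=$40.60
After 5 (month_end (apply 1% monthly interest)): balance=$1051.00 total_interest=$51.00
After 6 (deposit($50)): balance=$1101.00 total_interest=$51.00
After 7 (withdraw($50)): balance=$1051.00 total_interest=$51.00

Answer: 51.00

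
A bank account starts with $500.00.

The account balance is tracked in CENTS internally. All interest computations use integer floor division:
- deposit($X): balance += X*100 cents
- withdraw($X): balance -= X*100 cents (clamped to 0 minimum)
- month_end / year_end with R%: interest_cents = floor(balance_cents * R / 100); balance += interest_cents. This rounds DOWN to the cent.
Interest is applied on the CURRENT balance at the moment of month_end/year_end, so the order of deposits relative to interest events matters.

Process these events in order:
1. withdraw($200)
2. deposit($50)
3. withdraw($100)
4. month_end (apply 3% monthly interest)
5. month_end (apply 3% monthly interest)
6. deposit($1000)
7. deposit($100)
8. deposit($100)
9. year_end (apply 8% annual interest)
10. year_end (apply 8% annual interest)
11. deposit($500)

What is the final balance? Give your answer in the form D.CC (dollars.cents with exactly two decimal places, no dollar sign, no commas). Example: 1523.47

After 1 (withdraw($200)): balance=$300.00 total_interest=$0.00
After 2 (deposit($50)): balance=$350.00 total_interest=$0.00
After 3 (withdraw($100)): balance=$250.00 total_interest=$0.00
After 4 (month_end (apply 3% monthly interest)): balance=$257.50 total_interest=$7.50
After 5 (month_end (apply 3% monthly interest)): balance=$265.22 total_interest=$15.22
After 6 (deposit($1000)): balance=$1265.22 total_interest=$15.22
After 7 (deposit($100)): balance=$1365.22 total_interest=$15.22
After 8 (deposit($100)): balance=$1465.22 total_interest=$15.22
After 9 (year_end (apply 8% annual interest)): balance=$1582.43 total_interest=$132.43
After 10 (year_end (apply 8% annual interest)): balance=$1709.02 total_interest=$259.02
After 11 (deposit($500)): balance=$2209.02 total_interest=$259.02

Answer: 2209.02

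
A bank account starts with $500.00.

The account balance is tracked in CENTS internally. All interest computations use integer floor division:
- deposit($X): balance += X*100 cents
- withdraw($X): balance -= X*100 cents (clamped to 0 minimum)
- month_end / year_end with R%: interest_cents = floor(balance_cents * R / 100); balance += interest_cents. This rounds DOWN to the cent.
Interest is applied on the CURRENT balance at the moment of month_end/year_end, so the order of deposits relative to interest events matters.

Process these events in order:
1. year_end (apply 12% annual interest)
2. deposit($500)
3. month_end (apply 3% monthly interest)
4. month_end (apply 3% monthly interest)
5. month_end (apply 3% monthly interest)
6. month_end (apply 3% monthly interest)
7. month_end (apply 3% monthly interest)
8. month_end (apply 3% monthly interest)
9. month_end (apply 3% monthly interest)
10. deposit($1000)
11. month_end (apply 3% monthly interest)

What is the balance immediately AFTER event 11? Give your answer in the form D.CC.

Answer: 2372.74

Derivation:
After 1 (year_end (apply 12% annual interest)): balance=$560.00 total_interest=$60.00
After 2 (deposit($500)): balance=$1060.00 total_interest=$60.00
After 3 (month_end (apply 3% monthly interest)): balance=$1091.80 total_interest=$91.80
After 4 (month_end (apply 3% monthly interest)): balance=$1124.55 total_interest=$124.55
After 5 (month_end (apply 3% monthly interest)): balance=$1158.28 total_interest=$158.28
After 6 (month_end (apply 3% monthly interest)): balance=$1193.02 total_interest=$193.02
After 7 (month_end (apply 3% monthly interest)): balance=$1228.81 total_interest=$228.81
After 8 (month_end (apply 3% monthly interest)): balance=$1265.67 total_interest=$265.67
After 9 (month_end (apply 3% monthly interest)): balance=$1303.64 total_interest=$303.64
After 10 (deposit($1000)): balance=$2303.64 total_interest=$303.64
After 11 (month_end (apply 3% monthly interest)): balance=$2372.74 total_interest=$372.74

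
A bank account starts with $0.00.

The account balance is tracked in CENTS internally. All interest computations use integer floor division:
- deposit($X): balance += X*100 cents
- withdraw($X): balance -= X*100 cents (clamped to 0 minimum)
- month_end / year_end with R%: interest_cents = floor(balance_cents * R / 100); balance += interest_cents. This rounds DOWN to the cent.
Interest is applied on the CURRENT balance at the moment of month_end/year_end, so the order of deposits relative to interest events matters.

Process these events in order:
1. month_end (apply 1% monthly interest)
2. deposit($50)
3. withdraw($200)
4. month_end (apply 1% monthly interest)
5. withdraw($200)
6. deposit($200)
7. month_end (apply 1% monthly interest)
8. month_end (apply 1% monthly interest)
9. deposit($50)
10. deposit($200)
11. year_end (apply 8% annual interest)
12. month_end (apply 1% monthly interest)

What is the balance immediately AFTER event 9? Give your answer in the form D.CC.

After 1 (month_end (apply 1% monthly interest)): balance=$0.00 total_interest=$0.00
After 2 (deposit($50)): balance=$50.00 total_interest=$0.00
After 3 (withdraw($200)): balance=$0.00 total_interest=$0.00
After 4 (month_end (apply 1% monthly interest)): balance=$0.00 total_interest=$0.00
After 5 (withdraw($200)): balance=$0.00 total_interest=$0.00
After 6 (deposit($200)): balance=$200.00 total_interest=$0.00
After 7 (month_end (apply 1% monthly interest)): balance=$202.00 total_interest=$2.00
After 8 (month_end (apply 1% monthly interest)): balance=$204.02 total_interest=$4.02
After 9 (deposit($50)): balance=$254.02 total_interest=$4.02

Answer: 254.02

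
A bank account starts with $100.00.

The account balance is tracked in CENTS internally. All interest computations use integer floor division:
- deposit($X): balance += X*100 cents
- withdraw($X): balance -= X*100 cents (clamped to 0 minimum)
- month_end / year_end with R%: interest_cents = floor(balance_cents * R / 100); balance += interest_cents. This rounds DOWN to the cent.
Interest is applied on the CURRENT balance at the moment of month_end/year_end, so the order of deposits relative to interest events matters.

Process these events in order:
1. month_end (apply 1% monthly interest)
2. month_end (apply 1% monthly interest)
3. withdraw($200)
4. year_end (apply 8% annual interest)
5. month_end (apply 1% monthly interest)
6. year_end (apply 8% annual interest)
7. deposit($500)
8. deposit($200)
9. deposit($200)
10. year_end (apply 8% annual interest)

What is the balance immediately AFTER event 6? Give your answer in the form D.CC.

After 1 (month_end (apply 1% monthly interest)): balance=$101.00 total_interest=$1.00
After 2 (month_end (apply 1% monthly interest)): balance=$102.01 total_interest=$2.01
After 3 (withdraw($200)): balance=$0.00 total_interest=$2.01
After 4 (year_end (apply 8% annual interest)): balance=$0.00 total_interest=$2.01
After 5 (month_end (apply 1% monthly interest)): balance=$0.00 total_interest=$2.01
After 6 (year_end (apply 8% annual interest)): balance=$0.00 total_interest=$2.01

Answer: 0.00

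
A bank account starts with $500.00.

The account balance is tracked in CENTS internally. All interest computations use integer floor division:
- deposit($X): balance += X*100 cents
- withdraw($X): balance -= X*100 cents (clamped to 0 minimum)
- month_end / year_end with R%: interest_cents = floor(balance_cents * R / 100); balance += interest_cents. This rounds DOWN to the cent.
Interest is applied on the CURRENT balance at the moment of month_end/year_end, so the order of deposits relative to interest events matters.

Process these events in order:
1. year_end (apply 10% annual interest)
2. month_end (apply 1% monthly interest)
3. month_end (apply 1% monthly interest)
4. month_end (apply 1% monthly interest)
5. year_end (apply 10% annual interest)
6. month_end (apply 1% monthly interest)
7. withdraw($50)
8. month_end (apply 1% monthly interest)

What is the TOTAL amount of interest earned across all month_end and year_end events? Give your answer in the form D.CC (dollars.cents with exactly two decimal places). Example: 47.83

After 1 (year_end (apply 10% annual interest)): balance=$550.00 total_interest=$50.00
After 2 (month_end (apply 1% monthly interest)): balance=$555.50 total_interest=$55.50
After 3 (month_end (apply 1% monthly interest)): balance=$561.05 total_interest=$61.05
After 4 (month_end (apply 1% monthly interest)): balance=$566.66 total_interest=$66.66
After 5 (year_end (apply 10% annual interest)): balance=$623.32 total_interest=$123.32
After 6 (month_end (apply 1% monthly interest)): balance=$629.55 total_interest=$129.55
After 7 (withdraw($50)): balance=$579.55 total_interest=$129.55
After 8 (month_end (apply 1% monthly interest)): balance=$585.34 total_interest=$135.34

Answer: 135.34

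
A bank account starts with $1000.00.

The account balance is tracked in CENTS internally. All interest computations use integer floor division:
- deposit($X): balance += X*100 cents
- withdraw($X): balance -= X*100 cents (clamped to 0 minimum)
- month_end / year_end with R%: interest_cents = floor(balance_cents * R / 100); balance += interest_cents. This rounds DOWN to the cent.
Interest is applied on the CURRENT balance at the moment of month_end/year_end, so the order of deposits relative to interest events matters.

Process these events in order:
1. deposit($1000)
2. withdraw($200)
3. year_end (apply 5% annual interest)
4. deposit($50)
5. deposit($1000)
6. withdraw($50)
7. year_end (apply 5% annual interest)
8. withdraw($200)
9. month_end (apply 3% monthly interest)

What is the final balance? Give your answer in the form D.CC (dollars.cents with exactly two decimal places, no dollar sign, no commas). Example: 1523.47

Answer: 2919.53

Derivation:
After 1 (deposit($1000)): balance=$2000.00 total_interest=$0.00
After 2 (withdraw($200)): balance=$1800.00 total_interest=$0.00
After 3 (year_end (apply 5% annual interest)): balance=$1890.00 total_interest=$90.00
After 4 (deposit($50)): balance=$1940.00 total_interest=$90.00
After 5 (deposit($1000)): balance=$2940.00 total_interest=$90.00
After 6 (withdraw($50)): balance=$2890.00 total_interest=$90.00
After 7 (year_end (apply 5% annual interest)): balance=$3034.50 total_interest=$234.50
After 8 (withdraw($200)): balance=$2834.50 total_interest=$234.50
After 9 (month_end (apply 3% monthly interest)): balance=$2919.53 total_interest=$319.53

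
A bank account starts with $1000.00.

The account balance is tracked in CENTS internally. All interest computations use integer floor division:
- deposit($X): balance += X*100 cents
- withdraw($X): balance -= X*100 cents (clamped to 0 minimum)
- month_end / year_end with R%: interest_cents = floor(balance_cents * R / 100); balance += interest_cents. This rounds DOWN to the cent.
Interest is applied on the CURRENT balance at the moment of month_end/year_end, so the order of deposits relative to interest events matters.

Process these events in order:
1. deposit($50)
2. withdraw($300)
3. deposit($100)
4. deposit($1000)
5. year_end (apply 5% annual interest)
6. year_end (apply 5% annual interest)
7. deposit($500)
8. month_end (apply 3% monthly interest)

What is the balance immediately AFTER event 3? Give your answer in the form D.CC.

After 1 (deposit($50)): balance=$1050.00 total_interest=$0.00
After 2 (withdraw($300)): balance=$750.00 total_interest=$0.00
After 3 (deposit($100)): balance=$850.00 total_interest=$0.00

Answer: 850.00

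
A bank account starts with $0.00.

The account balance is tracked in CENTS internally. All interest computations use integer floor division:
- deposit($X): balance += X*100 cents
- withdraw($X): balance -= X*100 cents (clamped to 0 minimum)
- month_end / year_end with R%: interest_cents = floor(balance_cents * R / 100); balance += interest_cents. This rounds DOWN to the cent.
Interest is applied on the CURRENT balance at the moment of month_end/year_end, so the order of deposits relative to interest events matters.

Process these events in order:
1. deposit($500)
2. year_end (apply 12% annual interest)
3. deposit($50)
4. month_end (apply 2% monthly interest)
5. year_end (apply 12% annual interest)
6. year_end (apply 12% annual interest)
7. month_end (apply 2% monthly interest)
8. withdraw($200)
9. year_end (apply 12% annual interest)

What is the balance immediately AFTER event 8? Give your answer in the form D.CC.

After 1 (deposit($500)): balance=$500.00 total_interest=$0.00
After 2 (year_end (apply 12% annual interest)): balance=$560.00 total_interest=$60.00
After 3 (deposit($50)): balance=$610.00 total_interest=$60.00
After 4 (month_end (apply 2% monthly interest)): balance=$622.20 total_interest=$72.20
After 5 (year_end (apply 12% annual interest)): balance=$696.86 total_interest=$146.86
After 6 (year_end (apply 12% annual interest)): balance=$780.48 total_interest=$230.48
After 7 (month_end (apply 2% monthly interest)): balance=$796.08 total_interest=$246.08
After 8 (withdraw($200)): balance=$596.08 total_interest=$246.08

Answer: 596.08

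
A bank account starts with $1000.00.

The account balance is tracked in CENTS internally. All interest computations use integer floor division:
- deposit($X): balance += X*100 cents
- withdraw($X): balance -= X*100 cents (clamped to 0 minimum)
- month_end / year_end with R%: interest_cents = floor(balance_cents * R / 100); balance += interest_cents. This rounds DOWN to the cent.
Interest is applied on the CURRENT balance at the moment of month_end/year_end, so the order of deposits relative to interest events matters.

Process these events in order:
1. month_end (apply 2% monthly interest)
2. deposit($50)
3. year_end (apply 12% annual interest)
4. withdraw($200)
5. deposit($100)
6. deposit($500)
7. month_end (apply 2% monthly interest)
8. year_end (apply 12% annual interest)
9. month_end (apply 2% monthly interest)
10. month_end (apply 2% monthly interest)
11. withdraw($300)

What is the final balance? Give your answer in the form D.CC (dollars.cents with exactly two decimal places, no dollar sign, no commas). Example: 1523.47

Answer: 1599.77

Derivation:
After 1 (month_end (apply 2% monthly interest)): balance=$1020.00 total_interest=$20.00
After 2 (deposit($50)): balance=$1070.00 total_interest=$20.00
After 3 (year_end (apply 12% annual interest)): balance=$1198.40 total_interest=$148.40
After 4 (withdraw($200)): balance=$998.40 total_interest=$148.40
After 5 (deposit($100)): balance=$1098.40 total_interest=$148.40
After 6 (deposit($500)): balance=$1598.40 total_interest=$148.40
After 7 (month_end (apply 2% monthly interest)): balance=$1630.36 total_interest=$180.36
After 8 (year_end (apply 12% annual interest)): balance=$1826.00 total_interest=$376.00
After 9 (month_end (apply 2% monthly interest)): balance=$1862.52 total_interest=$412.52
After 10 (month_end (apply 2% monthly interest)): balance=$1899.77 total_interest=$449.77
After 11 (withdraw($300)): balance=$1599.77 total_interest=$449.77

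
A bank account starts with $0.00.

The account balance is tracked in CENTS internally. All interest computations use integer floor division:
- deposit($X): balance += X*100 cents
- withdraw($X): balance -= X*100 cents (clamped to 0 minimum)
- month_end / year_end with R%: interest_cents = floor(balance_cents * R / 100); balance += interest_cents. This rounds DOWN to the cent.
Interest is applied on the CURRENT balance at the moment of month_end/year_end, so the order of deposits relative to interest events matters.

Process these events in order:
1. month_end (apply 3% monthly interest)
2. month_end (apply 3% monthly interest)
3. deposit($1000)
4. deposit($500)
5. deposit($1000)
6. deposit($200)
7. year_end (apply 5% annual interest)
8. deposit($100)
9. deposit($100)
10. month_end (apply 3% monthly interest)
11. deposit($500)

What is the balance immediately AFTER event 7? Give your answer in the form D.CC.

After 1 (month_end (apply 3% monthly interest)): balance=$0.00 total_interest=$0.00
After 2 (month_end (apply 3% monthly interest)): balance=$0.00 total_interest=$0.00
After 3 (deposit($1000)): balance=$1000.00 total_interest=$0.00
After 4 (deposit($500)): balance=$1500.00 total_interest=$0.00
After 5 (deposit($1000)): balance=$2500.00 total_interest=$0.00
After 6 (deposit($200)): balance=$2700.00 total_interest=$0.00
After 7 (year_end (apply 5% annual interest)): balance=$2835.00 total_interest=$135.00

Answer: 2835.00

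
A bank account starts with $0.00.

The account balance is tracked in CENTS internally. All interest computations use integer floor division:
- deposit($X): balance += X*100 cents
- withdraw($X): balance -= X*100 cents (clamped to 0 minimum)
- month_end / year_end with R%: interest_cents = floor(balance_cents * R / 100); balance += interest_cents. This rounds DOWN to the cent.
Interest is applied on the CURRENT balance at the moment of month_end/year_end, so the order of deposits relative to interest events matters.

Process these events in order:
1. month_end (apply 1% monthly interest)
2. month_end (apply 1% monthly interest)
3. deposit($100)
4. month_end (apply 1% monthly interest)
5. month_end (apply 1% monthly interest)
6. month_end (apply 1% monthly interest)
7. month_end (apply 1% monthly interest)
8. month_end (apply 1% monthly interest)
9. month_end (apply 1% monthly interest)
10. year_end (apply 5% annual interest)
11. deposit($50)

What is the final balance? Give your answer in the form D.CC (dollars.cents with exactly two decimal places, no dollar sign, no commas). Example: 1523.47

After 1 (month_end (apply 1% monthly interest)): balance=$0.00 total_interest=$0.00
After 2 (month_end (apply 1% monthly interest)): balance=$0.00 total_interest=$0.00
After 3 (deposit($100)): balance=$100.00 total_interest=$0.00
After 4 (month_end (apply 1% monthly interest)): balance=$101.00 total_interest=$1.00
After 5 (month_end (apply 1% monthly interest)): balance=$102.01 total_interest=$2.01
After 6 (month_end (apply 1% monthly interest)): balance=$103.03 total_interest=$3.03
After 7 (month_end (apply 1% monthly interest)): balance=$104.06 total_interest=$4.06
After 8 (month_end (apply 1% monthly interest)): balance=$105.10 total_interest=$5.10
After 9 (month_end (apply 1% monthly interest)): balance=$106.15 total_interest=$6.15
After 10 (year_end (apply 5% annual interest)): balance=$111.45 total_interest=$11.45
After 11 (deposit($50)): balance=$161.45 total_interest=$11.45

Answer: 161.45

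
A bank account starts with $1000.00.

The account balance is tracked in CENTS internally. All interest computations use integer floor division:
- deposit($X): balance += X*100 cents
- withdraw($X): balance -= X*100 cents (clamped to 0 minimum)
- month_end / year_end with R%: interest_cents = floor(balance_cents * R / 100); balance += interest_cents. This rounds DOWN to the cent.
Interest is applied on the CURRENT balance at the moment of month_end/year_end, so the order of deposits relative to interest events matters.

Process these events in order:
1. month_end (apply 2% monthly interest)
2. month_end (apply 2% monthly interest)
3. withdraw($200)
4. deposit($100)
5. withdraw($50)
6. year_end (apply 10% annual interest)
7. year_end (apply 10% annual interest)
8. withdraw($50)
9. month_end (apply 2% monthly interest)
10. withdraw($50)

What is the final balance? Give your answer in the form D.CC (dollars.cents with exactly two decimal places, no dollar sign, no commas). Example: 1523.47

After 1 (month_end (apply 2% monthly interest)): balance=$1020.00 total_interest=$20.00
After 2 (month_end (apply 2% monthly interest)): balance=$1040.40 total_interest=$40.40
After 3 (withdraw($200)): balance=$840.40 total_interest=$40.40
After 4 (deposit($100)): balance=$940.40 total_interest=$40.40
After 5 (withdraw($50)): balance=$890.40 total_interest=$40.40
After 6 (year_end (apply 10% annual interest)): balance=$979.44 total_interest=$129.44
After 7 (year_end (apply 10% annual interest)): balance=$1077.38 total_interest=$227.38
After 8 (withdraw($50)): balance=$1027.38 total_interest=$227.38
After 9 (month_end (apply 2% monthly interest)): balance=$1047.92 total_interest=$247.92
After 10 (withdraw($50)): balance=$997.92 total_interest=$247.92

Answer: 997.92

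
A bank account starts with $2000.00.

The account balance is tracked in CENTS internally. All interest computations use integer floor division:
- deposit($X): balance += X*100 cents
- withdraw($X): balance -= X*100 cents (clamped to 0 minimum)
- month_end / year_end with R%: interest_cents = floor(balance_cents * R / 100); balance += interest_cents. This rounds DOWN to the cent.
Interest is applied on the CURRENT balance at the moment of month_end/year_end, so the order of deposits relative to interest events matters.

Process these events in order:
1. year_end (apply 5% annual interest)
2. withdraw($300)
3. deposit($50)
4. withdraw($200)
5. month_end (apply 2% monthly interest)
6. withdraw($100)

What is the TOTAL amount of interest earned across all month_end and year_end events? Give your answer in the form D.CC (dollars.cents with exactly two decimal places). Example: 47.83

Answer: 133.00

Derivation:
After 1 (year_end (apply 5% annual interest)): balance=$2100.00 total_interest=$100.00
After 2 (withdraw($300)): balance=$1800.00 total_interest=$100.00
After 3 (deposit($50)): balance=$1850.00 total_interest=$100.00
After 4 (withdraw($200)): balance=$1650.00 total_interest=$100.00
After 5 (month_end (apply 2% monthly interest)): balance=$1683.00 total_interest=$133.00
After 6 (withdraw($100)): balance=$1583.00 total_interest=$133.00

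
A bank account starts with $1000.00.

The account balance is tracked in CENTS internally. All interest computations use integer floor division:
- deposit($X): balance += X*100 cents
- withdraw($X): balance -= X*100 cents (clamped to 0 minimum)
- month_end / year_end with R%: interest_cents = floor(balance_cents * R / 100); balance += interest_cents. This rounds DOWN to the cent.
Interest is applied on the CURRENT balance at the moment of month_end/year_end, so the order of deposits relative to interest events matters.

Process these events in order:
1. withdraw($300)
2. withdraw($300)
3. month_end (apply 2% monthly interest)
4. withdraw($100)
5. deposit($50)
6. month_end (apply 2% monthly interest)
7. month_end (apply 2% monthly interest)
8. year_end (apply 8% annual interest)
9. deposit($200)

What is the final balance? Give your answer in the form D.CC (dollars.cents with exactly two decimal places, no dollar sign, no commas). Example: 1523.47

After 1 (withdraw($300)): balance=$700.00 total_interest=$0.00
After 2 (withdraw($300)): balance=$400.00 total_interest=$0.00
After 3 (month_end (apply 2% monthly interest)): balance=$408.00 total_interest=$8.00
After 4 (withdraw($100)): balance=$308.00 total_interest=$8.00
After 5 (deposit($50)): balance=$358.00 total_interest=$8.00
After 6 (month_end (apply 2% monthly interest)): balance=$365.16 total_interest=$15.16
After 7 (month_end (apply 2% monthly interest)): balance=$372.46 total_interest=$22.46
After 8 (year_end (apply 8% annual interest)): balance=$402.25 total_interest=$52.25
After 9 (deposit($200)): balance=$602.25 total_interest=$52.25

Answer: 602.25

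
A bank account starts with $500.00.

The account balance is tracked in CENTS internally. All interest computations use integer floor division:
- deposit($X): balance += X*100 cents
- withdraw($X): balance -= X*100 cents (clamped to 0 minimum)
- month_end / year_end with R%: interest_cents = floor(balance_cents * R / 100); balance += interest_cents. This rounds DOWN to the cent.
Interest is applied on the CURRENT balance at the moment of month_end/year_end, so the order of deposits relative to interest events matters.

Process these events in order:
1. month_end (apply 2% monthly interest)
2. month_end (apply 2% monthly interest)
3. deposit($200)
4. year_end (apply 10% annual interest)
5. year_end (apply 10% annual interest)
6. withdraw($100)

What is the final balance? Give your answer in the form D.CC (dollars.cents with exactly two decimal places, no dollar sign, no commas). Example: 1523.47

After 1 (month_end (apply 2% monthly interest)): balance=$510.00 total_interest=$10.00
After 2 (month_end (apply 2% monthly interest)): balance=$520.20 total_interest=$20.20
After 3 (deposit($200)): balance=$720.20 total_interest=$20.20
After 4 (year_end (apply 10% annual interest)): balance=$792.22 total_interest=$92.22
After 5 (year_end (apply 10% annual interest)): balance=$871.44 total_interest=$171.44
After 6 (withdraw($100)): balance=$771.44 total_interest=$171.44

Answer: 771.44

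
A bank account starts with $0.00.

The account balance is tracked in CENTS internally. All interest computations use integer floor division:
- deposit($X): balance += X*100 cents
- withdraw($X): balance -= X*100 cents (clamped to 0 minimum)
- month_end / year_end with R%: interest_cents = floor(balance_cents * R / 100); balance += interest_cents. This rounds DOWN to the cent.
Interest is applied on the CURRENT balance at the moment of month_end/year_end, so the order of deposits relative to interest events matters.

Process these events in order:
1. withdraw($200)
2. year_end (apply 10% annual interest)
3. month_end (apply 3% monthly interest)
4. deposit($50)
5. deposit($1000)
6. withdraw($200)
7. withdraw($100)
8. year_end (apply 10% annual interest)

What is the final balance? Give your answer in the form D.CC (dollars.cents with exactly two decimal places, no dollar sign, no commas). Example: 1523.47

After 1 (withdraw($200)): balance=$0.00 total_interest=$0.00
After 2 (year_end (apply 10% annual interest)): balance=$0.00 total_interest=$0.00
After 3 (month_end (apply 3% monthly interest)): balance=$0.00 total_interest=$0.00
After 4 (deposit($50)): balance=$50.00 total_interest=$0.00
After 5 (deposit($1000)): balance=$1050.00 total_interest=$0.00
After 6 (withdraw($200)): balance=$850.00 total_interest=$0.00
After 7 (withdraw($100)): balance=$750.00 total_interest=$0.00
After 8 (year_end (apply 10% annual interest)): balance=$825.00 total_interest=$75.00

Answer: 825.00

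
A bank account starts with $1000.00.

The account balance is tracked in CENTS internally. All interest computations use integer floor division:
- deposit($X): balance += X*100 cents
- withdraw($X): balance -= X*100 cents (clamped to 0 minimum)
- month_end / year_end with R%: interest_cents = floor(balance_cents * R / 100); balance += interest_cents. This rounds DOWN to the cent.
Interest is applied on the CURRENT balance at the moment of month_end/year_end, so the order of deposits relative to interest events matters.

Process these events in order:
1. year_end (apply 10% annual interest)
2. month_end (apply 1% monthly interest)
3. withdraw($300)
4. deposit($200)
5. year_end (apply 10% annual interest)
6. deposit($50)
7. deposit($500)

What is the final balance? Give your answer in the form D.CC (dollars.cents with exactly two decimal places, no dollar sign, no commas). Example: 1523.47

Answer: 1662.10

Derivation:
After 1 (year_end (apply 10% annual interest)): balance=$1100.00 total_interest=$100.00
After 2 (month_end (apply 1% monthly interest)): balance=$1111.00 total_interest=$111.00
After 3 (withdraw($300)): balance=$811.00 total_interest=$111.00
After 4 (deposit($200)): balance=$1011.00 total_interest=$111.00
After 5 (year_end (apply 10% annual interest)): balance=$1112.10 total_interest=$212.10
After 6 (deposit($50)): balance=$1162.10 total_interest=$212.10
After 7 (deposit($500)): balance=$1662.10 total_interest=$212.10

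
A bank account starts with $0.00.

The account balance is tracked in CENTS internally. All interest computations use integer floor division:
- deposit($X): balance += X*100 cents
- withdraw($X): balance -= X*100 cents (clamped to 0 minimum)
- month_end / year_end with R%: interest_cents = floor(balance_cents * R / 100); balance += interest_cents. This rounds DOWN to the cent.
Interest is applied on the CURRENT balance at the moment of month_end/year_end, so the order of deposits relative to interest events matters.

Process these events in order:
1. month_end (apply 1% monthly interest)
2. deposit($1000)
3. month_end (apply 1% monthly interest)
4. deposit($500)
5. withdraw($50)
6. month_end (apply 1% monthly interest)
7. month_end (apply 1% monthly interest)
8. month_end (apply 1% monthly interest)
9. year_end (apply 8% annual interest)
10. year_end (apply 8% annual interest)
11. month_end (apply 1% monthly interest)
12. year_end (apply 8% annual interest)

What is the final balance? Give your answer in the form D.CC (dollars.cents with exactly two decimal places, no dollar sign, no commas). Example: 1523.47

After 1 (month_end (apply 1% monthly interest)): balance=$0.00 total_interest=$0.00
After 2 (deposit($1000)): balance=$1000.00 total_interest=$0.00
After 3 (month_end (apply 1% monthly interest)): balance=$1010.00 total_interest=$10.00
After 4 (deposit($500)): balance=$1510.00 total_interest=$10.00
After 5 (withdraw($50)): balance=$1460.00 total_interest=$10.00
After 6 (month_end (apply 1% monthly interest)): balance=$1474.60 total_interest=$24.60
After 7 (month_end (apply 1% monthly interest)): balance=$1489.34 total_interest=$39.34
After 8 (month_end (apply 1% monthly interest)): balance=$1504.23 total_interest=$54.23
After 9 (year_end (apply 8% annual interest)): balance=$1624.56 total_interest=$174.56
After 10 (year_end (apply 8% annual interest)): balance=$1754.52 total_interest=$304.52
After 11 (month_end (apply 1% monthly interest)): balance=$1772.06 total_interest=$322.06
After 12 (year_end (apply 8% annual interest)): balance=$1913.82 total_interest=$463.82

Answer: 1913.82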